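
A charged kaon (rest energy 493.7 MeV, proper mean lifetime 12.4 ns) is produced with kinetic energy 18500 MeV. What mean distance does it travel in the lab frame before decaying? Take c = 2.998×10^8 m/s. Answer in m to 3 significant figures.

d ≈ 143 m

γ = 1 + K/(m₀c²) = 1 + 18500/493.7 = 38.472
β = √(1 − 1/γ²) = 0.99966
Dilated lifetime: γτ₀ = 38.472 × 12.4 ns = 477.05 ns
d = βc·γτ₀ = 0.99966 × (2.998×10^8 m/s) × 4.7705×10^-7 s = 143 m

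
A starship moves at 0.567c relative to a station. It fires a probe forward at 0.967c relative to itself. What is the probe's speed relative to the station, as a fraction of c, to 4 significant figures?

u ≈ 0.9908c

Relativistic velocity addition: u = (u' + v)/(1 + u'v/c²)
= (0.967 + 0.567)/(1 + 0.967×0.567) = 1.534/1.54829 = 0.9908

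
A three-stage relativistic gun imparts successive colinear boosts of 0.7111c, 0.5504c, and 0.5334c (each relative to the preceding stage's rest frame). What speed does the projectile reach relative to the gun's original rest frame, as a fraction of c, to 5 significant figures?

u ≈ 0.97064c

Compose boost 2: (0.5504 + 0.7111)/(1 + 0.5504×0.7111) = 1.2615/1.391389 = 0.9066477
Compose boost 3: (0.5334 + 0.9066477)/(1 + 0.5334×0.9066477) = 1.440048/1.483606 = 0.97064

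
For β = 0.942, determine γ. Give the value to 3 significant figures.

γ = 1/√(1 − β²) = 1/√(1 − 0.942²) = 1/√(0.11264) = 2.98

γ ≈ 2.98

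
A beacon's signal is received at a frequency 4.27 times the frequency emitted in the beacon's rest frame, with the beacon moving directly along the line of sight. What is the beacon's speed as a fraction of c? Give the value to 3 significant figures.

β ≈ 0.896

f_obs/f_src = √((1+β)/(1−β)) = 4.27  ⇒  (1+β)/(1−β) = 18.233
β = |1 − D²|/(1 + D²) = |1 − 18.233|/(1 + 18.233) = 0.896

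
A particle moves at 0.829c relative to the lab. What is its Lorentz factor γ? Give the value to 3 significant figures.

γ ≈ 1.79

γ = 1/√(1 − β²) = 1/√(1 − 0.829²) = 1/√(0.31276) = 1.79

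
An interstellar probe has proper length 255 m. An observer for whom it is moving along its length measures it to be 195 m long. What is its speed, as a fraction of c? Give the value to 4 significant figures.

β ≈ 0.6444

γ = L₀/L = 255/195 = 1.30769
β = √(1 − 1/γ²) = 0.6444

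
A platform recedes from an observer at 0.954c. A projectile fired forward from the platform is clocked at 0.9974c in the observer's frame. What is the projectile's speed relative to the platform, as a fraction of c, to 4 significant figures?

Inverse velocity addition: u' = (u − v)/(1 − uv/c²)
= (0.9974 − 0.954)/(1 − 0.9974×0.954) = 0.04340/0.0484804 = 0.8952

u' ≈ 0.8952c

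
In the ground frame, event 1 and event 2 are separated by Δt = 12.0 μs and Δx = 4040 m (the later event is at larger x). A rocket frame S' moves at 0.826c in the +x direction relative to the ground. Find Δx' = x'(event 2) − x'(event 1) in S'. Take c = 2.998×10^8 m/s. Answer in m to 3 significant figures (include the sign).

γ = 1/√(1 − 0.826²) = 1.7741
Δx' = γ(Δx − vΔt) = 1.7741 × (4040 m − 0.826×(2.998×10^8 m/s)×12.0×10^-6 s)
= 1.7741 × (1068.4 m) = 1900 m

Δx' ≈ 1900 m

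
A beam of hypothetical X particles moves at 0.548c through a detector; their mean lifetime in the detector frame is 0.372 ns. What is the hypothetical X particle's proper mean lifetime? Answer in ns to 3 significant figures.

τ₀ ≈ 0.311 ns

γ = 1/√(1 − 0.548²) = 1.1955
Proper time: τ₀ = Δt/γ = 0.372/1.1955 = 0.311 ns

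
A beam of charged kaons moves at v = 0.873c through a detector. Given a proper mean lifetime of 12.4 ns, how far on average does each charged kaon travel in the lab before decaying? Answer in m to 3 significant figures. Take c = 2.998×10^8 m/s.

d ≈ 6.65 m

γ = 1/√(1 − 0.873²) = 2.0504
Dilated lifetime: Δt = γτ₀ = 2.0504 × 12.4 ns = 25.424 ns
d = vΔt = 0.873c × 25.424 ns = 2.6173×10^8 m/s × 2.5424×10^-8 s = 6.65 m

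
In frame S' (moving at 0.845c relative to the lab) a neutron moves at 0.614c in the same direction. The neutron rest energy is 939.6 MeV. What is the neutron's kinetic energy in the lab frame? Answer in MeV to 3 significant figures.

K ≈ 2440 MeV

u_lab = (0.614 + 0.845)/(1 + 0.614×0.845) = 0.960608
γ = 1/√(1 − 0.960608²) = 3.5983
K = (γ − 1)m₀c² = (3.5983 − 1) × 939.6 = 2.5983 × 939.6 = 2440 MeV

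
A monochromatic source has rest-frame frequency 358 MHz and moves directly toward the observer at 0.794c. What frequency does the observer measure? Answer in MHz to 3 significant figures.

Relativistic Doppler: f_obs = f_src √((1+β)/(1−β))
= 358 × √(1.7940/0.20600) = 358 × 2.9511 = 1060 MHz

f_obs ≈ 1060 MHz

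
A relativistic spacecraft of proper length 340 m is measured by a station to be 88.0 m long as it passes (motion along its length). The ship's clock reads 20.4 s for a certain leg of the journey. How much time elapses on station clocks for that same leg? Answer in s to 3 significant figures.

Length contraction ⇒ γ = L₀/L = 340/88.0 = 3.8636
Time dilation: Δt = γτ₀ = 3.8636 × 20.4 s = 78.8 s

Δt ≈ 78.8 s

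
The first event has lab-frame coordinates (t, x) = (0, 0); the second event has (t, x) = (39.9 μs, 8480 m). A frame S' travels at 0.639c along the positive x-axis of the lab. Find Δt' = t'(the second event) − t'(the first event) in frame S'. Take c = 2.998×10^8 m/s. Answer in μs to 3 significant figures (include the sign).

γ = 1/√(1 − 0.639²) = 1.3000
Δt' = γ(Δt − vΔx/c²) = 1.3000 × (39.9 μs − 0.639×8480 m / (2.998×10^8 m/s))
= 1.3000 × (21.826 μs) = 28.4 μs

Δt' ≈ 28.4 μs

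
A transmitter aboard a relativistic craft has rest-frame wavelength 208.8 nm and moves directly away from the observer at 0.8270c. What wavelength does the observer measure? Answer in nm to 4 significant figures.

Relativistic Doppler: λ_obs = λ_src √((1+β)/(1−β))
= 208.8 × √(1.82700/0.173000) = 208.8 × 3.24972 = 678.5 nm

λ_obs ≈ 678.5 nm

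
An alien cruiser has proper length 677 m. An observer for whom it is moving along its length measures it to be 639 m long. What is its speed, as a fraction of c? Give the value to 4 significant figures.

γ = L₀/L = 677/639 = 1.05947
β = √(1 − 1/γ²) = 0.3303

β ≈ 0.3303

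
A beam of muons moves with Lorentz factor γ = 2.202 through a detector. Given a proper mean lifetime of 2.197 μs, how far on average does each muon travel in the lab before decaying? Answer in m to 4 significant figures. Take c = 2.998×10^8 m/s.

d ≈ 1292 m

β = √(1 − 1/γ²) = √(1 − 1/2.202²) = 0.890934
Dilated lifetime: Δt = γτ₀ = 2.202 × 2.197 μs = 4.83779 μs
d = vΔt = 0.890934c × 4.83779 μs = 2.67102×10^8 m/s × 4.83779×10^-6 s = 1292 m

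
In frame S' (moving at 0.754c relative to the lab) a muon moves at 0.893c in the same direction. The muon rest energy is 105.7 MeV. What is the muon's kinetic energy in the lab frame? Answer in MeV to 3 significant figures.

K ≈ 493 MeV

u_lab = (0.893 + 0.754)/(1 + 0.893×0.754) = 0.984270
γ = 1/√(1 − 0.984270²) = 5.6602
K = (γ − 1)m₀c² = (5.6602 − 1) × 105.7 = 4.6602 × 105.7 = 493 MeV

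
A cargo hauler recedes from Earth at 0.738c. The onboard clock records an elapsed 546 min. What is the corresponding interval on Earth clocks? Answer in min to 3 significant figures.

Δt ≈ 809 min

γ = 1/√(1 − 0.738²) = 1.4819
Time dilation: Δt = γτ₀ = 1.4819 × 546 min = 809 min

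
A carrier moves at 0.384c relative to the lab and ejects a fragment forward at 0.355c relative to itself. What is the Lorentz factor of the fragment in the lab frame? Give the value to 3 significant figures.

u_lab = (0.355 + 0.384)/(1 + 0.355×0.384) = 0.7390/1.13632 = 0.650345
γ = 1/√(1 − 0.650345²) = 1.32

γ ≈ 1.32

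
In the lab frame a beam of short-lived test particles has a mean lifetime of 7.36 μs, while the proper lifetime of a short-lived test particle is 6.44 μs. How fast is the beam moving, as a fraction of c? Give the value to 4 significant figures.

γ = Δt/τ₀ = 7.36/6.44 = 1.14286
β = √(1 − 1/γ²) = √(1 − 1/1.14286²) = 0.4841

β ≈ 0.4841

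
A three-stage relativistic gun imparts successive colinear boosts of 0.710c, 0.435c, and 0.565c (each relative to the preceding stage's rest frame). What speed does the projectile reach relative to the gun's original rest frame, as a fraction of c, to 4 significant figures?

Compose boost 2: (0.435 + 0.710)/(1 + 0.435×0.710) = 1.145/1.30885 = 0.874814
Compose boost 3: (0.565 + 0.874814)/(1 + 0.565×0.874814) = 1.43981/1.49427 = 0.9636

u ≈ 0.9636c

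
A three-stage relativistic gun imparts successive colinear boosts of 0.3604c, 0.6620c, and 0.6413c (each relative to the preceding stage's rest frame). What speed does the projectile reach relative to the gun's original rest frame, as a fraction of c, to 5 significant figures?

u ≈ 0.95906c

Compose boost 2: (0.6620 + 0.3604)/(1 + 0.6620×0.3604) = 1.0224/1.238585 = 0.8254582
Compose boost 3: (0.6413 + 0.8254582)/(1 + 0.6413×0.8254582) = 1.466758/1.529366 = 0.95906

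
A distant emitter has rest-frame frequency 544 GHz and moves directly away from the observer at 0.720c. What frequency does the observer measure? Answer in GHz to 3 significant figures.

Relativistic Doppler: f_obs = f_src √((1−β)/(1+β))
= 544 × √(0.28000/1.7200) = 544 × 0.40347 = 219 GHz

f_obs ≈ 219 GHz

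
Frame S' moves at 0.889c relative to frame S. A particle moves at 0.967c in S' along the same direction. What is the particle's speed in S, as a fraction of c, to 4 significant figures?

u ≈ 0.9980c

Relativistic velocity addition: u = (u' + v)/(1 + u'v/c²)
= (0.967 + 0.889)/(1 + 0.967×0.889) = 1.856/1.85966 = 0.9980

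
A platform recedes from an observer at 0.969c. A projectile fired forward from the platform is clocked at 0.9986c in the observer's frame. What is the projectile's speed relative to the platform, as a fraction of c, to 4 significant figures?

u' ≈ 0.9148c

Inverse velocity addition: u' = (u − v)/(1 − uv/c²)
= (0.9986 − 0.969)/(1 − 0.9986×0.969) = 0.02960/0.0323566 = 0.9148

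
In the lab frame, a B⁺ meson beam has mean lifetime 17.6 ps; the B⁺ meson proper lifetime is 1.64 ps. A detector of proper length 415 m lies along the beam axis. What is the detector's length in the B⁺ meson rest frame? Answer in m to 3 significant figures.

Time dilation ⇒ γ = Δt/τ₀ = 17.6/1.64 = 10.732
Length contraction: L = L₀/γ = 415/10.732 = 38.7 m

L ≈ 38.7 m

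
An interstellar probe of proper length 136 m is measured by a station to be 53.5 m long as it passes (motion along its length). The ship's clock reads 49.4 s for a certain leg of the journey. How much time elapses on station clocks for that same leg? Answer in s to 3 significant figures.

Δt ≈ 126 s

Length contraction ⇒ γ = L₀/L = 136/53.5 = 2.5421
Time dilation: Δt = γτ₀ = 2.5421 × 49.4 s = 126 s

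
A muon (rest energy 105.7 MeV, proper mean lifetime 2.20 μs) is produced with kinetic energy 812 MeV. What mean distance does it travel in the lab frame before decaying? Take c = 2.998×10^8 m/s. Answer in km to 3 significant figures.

γ = 1 + K/(m₀c²) = 1 + 812/105.7 = 8.6821
β = √(1 − 1/γ²) = 0.99334
Dilated lifetime: γτ₀ = 8.6821 × 2.20 μs = 19.101 μs
d = βc·γτ₀ = 0.99334 × (2.998×10^8 m/s) × 1.9101×10^-5 s = 5.69 km

d ≈ 5.69 km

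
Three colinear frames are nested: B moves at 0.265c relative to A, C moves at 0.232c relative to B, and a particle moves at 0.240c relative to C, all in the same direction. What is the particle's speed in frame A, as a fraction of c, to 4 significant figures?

u ≈ 0.6367c

Compose boost 2: (0.232 + 0.265)/(1 + 0.232×0.265) = 0.4970/1.06148 = 0.468214
Compose boost 3: (0.240 + 0.468214)/(1 + 0.240×0.468214) = 0.708214/1.11237 = 0.6367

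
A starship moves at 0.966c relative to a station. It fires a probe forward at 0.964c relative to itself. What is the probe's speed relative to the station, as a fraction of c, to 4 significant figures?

u ≈ 0.9994c

Relativistic velocity addition: u = (u' + v)/(1 + u'v/c²)
= (0.964 + 0.966)/(1 + 0.964×0.966) = 1.930/1.93122 = 0.9994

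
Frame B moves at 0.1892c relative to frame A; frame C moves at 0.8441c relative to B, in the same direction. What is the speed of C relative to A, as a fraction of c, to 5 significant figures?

Compose boost 2: (0.8441 + 0.1892)/(1 + 0.8441×0.1892) = 1.0333/1.159704 = 0.89100

u ≈ 0.89100c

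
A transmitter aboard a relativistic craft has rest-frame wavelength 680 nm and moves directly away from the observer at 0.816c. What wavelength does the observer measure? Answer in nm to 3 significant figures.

Relativistic Doppler: λ_obs = λ_src √((1+β)/(1−β))
= 680 × √(1.8160/0.18400) = 680 × 3.1416 = 2140 nm

λ_obs ≈ 2140 nm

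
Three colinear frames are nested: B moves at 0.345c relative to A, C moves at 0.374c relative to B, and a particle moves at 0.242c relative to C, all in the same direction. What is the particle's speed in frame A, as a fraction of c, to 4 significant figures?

Compose boost 2: (0.374 + 0.345)/(1 + 0.374×0.345) = 0.7190/1.12903 = 0.636830
Compose boost 3: (0.242 + 0.636830)/(1 + 0.242×0.636830) = 0.878830/1.15411 = 0.7615

u ≈ 0.7615c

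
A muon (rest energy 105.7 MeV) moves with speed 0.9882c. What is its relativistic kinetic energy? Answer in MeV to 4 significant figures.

γ = 1/√(1 − 0.9882²) = 6.52873
K = (γ − 1)m₀c² = (6.52873 − 1) × 105.7 MeV = 5.52873 × 105.7 MeV = 584.4 MeV

K ≈ 584.4 MeV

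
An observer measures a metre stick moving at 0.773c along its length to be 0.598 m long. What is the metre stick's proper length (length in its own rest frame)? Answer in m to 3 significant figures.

γ = 1/√(1 − 0.773²) = 1.5763
L₀ = γL = 1.5763 × 0.598 = 0.943 m

L₀ ≈ 0.943 m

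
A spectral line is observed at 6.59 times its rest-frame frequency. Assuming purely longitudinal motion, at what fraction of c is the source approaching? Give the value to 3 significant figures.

f_obs/f_src = √((1+β)/(1−β)) = 6.59  ⇒  (1+β)/(1−β) = 43.428
β = |1 − D²|/(1 + D²) = |1 − 43.428|/(1 + 43.428) = 0.955

β ≈ 0.955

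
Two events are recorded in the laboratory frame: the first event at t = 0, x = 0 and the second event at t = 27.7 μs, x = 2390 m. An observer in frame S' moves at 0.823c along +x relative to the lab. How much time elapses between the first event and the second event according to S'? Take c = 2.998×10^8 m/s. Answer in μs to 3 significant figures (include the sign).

Δt' ≈ 37.2 μs

γ = 1/√(1 − 0.823²) = 1.7604
Δt' = γ(Δt − vΔx/c²) = 1.7604 × (27.7 μs − 0.823×2390 m / (2.998×10^8 m/s))
= 1.7604 × (21.139 μs) = 37.2 μs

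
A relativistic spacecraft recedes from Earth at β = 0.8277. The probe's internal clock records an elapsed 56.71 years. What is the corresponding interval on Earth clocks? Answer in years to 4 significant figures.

Δt ≈ 101.1 years

γ = 1/√(1 − 0.8277²) = 1.78199
Time dilation: Δt = γτ₀ = 1.78199 × 56.71 years = 101.1 years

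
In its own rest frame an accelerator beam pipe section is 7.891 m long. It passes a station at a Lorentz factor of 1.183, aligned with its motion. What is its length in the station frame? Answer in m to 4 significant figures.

γ = 1.183 (given)
Length contraction: L = L₀/γ = 7.891/1.183 = 6.670 m

L ≈ 6.670 m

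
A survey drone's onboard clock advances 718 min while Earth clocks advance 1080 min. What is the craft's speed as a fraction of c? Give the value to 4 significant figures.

γ = Δt/τ₀ = 1080/718 = 1.50418
β = √(1 − 1/γ²) = √(1 − 1/1.50418²) = 0.7470

β ≈ 0.7470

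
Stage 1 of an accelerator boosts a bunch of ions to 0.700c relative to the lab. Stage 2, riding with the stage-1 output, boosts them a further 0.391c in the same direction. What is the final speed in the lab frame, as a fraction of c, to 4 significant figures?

u ≈ 0.8566c

Compose boost 2: (0.391 + 0.700)/(1 + 0.391×0.700) = 1.091/1.27370 = 0.8566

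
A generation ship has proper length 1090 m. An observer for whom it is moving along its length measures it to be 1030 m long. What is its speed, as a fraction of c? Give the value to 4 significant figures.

γ = L₀/L = 1090/1030 = 1.05825
β = √(1 − 1/γ²) = 0.3272

β ≈ 0.3272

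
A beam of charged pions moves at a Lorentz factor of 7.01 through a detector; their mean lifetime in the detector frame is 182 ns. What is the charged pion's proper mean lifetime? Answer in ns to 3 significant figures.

τ₀ ≈ 26.0 ns

γ = 7.01 (given)
Proper time: τ₀ = Δt/γ = 182/7.01 = 26.0 ns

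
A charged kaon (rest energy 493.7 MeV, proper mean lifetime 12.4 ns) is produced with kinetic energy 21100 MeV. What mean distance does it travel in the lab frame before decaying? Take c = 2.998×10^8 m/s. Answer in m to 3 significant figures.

γ = 1 + K/(m₀c²) = 1 + 21100/493.7 = 43.739
β = √(1 − 1/γ²) = 0.99974
Dilated lifetime: γτ₀ = 43.739 × 12.4 ns = 542.36 ns
d = βc·γτ₀ = 0.99974 × (2.998×10^8 m/s) × 5.4236×10^-7 s = 163 m

d ≈ 163 m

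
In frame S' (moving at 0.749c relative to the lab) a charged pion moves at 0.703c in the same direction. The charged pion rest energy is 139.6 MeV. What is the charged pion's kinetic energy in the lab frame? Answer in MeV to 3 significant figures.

u_lab = (0.703 + 0.749)/(1 + 0.703×0.749) = 0.951166
γ = 1/√(1 − 0.951166²) = 3.2396
K = (γ − 1)m₀c² = (3.2396 − 1) × 139.6 = 2.2396 × 139.6 = 313 MeV

K ≈ 313 MeV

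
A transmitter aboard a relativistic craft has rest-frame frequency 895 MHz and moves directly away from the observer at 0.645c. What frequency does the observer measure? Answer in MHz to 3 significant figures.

f_obs ≈ 416 MHz

Relativistic Doppler: f_obs = f_src √((1−β)/(1+β))
= 895 × √(0.35500/1.6450) = 895 × 0.46455 = 416 MHz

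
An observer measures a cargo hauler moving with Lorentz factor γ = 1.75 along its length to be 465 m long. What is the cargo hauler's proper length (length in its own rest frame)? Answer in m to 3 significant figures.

γ = 1.75 (given)
L₀ = γL = 1.75 × 465 = 814 m

L₀ ≈ 814 m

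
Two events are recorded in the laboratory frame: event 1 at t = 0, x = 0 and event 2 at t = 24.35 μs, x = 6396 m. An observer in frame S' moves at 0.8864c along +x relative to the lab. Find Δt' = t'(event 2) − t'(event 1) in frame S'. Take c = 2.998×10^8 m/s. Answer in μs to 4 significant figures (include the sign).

Δt' ≈ 11.75 μs

γ = 1/√(1 − 0.8864²) = 2.16020
Δt' = γ(Δt − vΔx/c²) = 2.16020 × (24.35 μs − 0.8864×6396 m / (2.998×10^8 m/s))
= 2.16020 × (5.43934 μs) = 11.75 μs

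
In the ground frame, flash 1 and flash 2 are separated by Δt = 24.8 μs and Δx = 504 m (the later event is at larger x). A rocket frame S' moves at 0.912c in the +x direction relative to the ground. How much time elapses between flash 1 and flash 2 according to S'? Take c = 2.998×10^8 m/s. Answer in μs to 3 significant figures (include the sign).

γ = 1/√(1 − 0.912²) = 2.4379
Δt' = γ(Δt − vΔx/c²) = 2.4379 × (24.8 μs − 0.912×504 m / (2.998×10^8 m/s))
= 2.4379 × (23.267 μs) = 56.7 μs

Δt' ≈ 56.7 μs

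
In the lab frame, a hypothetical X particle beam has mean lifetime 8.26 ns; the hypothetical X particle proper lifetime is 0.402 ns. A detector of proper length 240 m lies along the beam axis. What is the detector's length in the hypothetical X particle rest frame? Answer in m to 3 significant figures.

L ≈ 11.7 m

Time dilation ⇒ γ = Δt/τ₀ = 8.26/0.402 = 20.547
Length contraction: L = L₀/γ = 240/20.547 = 11.7 m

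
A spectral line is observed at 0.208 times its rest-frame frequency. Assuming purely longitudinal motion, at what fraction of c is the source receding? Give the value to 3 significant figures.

β ≈ 0.917

f_obs/f_src = √((1−β)/(1+β)) = 0.208  ⇒  (1−β)/(1+β) = 0.043264
β = |1 − D²|/(1 + D²) = |1 − 0.043264|/(1 + 0.043264) = 0.917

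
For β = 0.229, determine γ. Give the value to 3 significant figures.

γ ≈ 1.03

γ = 1/√(1 − β²) = 1/√(1 − 0.229²) = 1/√(0.94756) = 1.03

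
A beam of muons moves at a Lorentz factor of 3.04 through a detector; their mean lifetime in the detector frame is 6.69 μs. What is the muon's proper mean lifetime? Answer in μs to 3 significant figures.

τ₀ ≈ 2.20 μs

γ = 3.04 (given)
Proper time: τ₀ = Δt/γ = 6.69/3.04 = 2.20 μs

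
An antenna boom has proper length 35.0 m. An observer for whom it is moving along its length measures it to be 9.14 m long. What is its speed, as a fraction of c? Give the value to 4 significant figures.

β ≈ 0.9653

γ = L₀/L = 35.0/9.14 = 3.82932
β = √(1 − 1/γ²) = 0.9653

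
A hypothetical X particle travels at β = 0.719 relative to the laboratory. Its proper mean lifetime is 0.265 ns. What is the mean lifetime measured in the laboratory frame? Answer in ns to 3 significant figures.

γ = 1/√(1 − 0.719²) = 1.4388
Time dilation: Δt = γτ₀ = 1.4388 × 0.265 ns = 0.381 ns

Δt ≈ 0.381 ns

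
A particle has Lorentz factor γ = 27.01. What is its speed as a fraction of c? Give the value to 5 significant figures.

β ≈ 0.99931

β = √(1 − 1/γ²) = √(1 − 1/27.01²) = √(0.9986293) = 0.99931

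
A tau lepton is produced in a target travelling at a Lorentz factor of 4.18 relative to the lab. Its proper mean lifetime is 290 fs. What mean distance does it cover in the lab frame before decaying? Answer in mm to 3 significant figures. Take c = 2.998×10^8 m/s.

d ≈ 0.353 mm

β = √(1 − 1/γ²) = √(1 − 1/4.18²) = 0.97096
Dilated lifetime: Δt = γτ₀ = 4.18 × 290 fs = 1212.2 fs
d = vΔt = 0.97096c × 1212.2 fs = 2.9109×10^8 m/s × 1.2122×10^-12 s = 0.353 mm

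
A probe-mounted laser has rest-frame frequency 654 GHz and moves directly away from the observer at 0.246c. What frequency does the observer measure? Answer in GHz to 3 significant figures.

f_obs ≈ 509 GHz

Relativistic Doppler: f_obs = f_src √((1−β)/(1+β))
= 654 × √(0.75400/1.2460) = 654 × 0.77791 = 509 GHz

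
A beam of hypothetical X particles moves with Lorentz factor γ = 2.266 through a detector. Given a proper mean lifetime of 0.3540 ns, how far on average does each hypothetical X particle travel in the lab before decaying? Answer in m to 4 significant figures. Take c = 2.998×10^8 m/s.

d ≈ 0.2158 m

β = √(1 − 1/γ²) = √(1 − 1/2.266²) = 0.897357
Dilated lifetime: Δt = γτ₀ = 2.266 × 0.3540 ns = 0.802164 ns
d = vΔt = 0.897357c × 0.802164 ns = 2.69027×10^8 m/s × 8.02164×10^-10 s = 0.2158 m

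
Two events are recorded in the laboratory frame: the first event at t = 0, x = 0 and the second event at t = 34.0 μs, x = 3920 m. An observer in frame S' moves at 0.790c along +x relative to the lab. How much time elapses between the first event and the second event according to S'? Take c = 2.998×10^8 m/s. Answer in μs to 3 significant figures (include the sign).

γ = 1/√(1 − 0.790²) = 1.6310
Δt' = γ(Δt − vΔx/c²) = 1.6310 × (34.0 μs − 0.790×3920 m / (2.998×10^8 m/s))
= 1.6310 × (23.670 μs) = 38.6 μs

Δt' ≈ 38.6 μs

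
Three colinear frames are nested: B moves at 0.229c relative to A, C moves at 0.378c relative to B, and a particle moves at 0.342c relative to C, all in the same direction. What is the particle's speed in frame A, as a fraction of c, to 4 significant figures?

Compose boost 2: (0.378 + 0.229)/(1 + 0.378×0.229) = 0.6070/1.08656 = 0.558643
Compose boost 3: (0.342 + 0.558643)/(1 + 0.342×0.558643) = 0.900643/1.19106 = 0.7562

u ≈ 0.7562c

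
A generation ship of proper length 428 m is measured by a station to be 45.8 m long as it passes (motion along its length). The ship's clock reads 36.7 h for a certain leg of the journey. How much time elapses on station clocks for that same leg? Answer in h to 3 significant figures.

Δt ≈ 343 h

Length contraction ⇒ γ = L₀/L = 428/45.8 = 9.3450
Time dilation: Δt = γτ₀ = 9.3450 × 36.7 h = 343 h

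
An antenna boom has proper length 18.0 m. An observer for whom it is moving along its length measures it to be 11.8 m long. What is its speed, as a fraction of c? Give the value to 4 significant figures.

β ≈ 0.7551

γ = L₀/L = 18.0/11.8 = 1.52542
β = √(1 − 1/γ²) = 0.7551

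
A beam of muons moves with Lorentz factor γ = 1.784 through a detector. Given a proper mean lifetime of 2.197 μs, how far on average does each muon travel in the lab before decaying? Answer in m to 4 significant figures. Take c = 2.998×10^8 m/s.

d ≈ 973.1 m

β = √(1 − 1/γ²) = √(1 − 1/1.784²) = 0.828129
Dilated lifetime: Δt = γτ₀ = 1.784 × 2.197 μs = 3.91945 μs
d = vΔt = 0.828129c × 3.91945 μs = 2.48273×10^8 m/s × 3.91945×10^-6 s = 973.1 m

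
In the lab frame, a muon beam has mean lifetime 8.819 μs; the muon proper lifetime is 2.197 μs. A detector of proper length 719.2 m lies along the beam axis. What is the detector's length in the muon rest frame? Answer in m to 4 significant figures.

Time dilation ⇒ γ = Δt/τ₀ = 8.819/2.197 = 4.01411
Length contraction: L = L₀/γ = 719.2/4.01411 = 179.2 m

L ≈ 179.2 m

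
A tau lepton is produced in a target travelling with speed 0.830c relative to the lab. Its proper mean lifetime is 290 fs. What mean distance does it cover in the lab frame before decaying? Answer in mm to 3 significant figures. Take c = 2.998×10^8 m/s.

d ≈ 0.129 mm

γ = 1/√(1 − 0.830²) = 1.7929
Dilated lifetime: Δt = γτ₀ = 1.7929 × 290 fs = 519.93 fs
d = vΔt = 0.830c × 519.93 fs = 2.4883×10^8 m/s × 5.1993×10^-13 s = 0.129 mm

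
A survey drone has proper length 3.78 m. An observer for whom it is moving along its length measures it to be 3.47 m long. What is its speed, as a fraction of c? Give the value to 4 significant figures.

β ≈ 0.3966

γ = L₀/L = 3.78/3.47 = 1.08934
β = √(1 − 1/γ²) = 0.3966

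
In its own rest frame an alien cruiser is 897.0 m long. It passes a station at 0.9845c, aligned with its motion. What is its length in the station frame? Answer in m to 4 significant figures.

L ≈ 157.3 m

γ = 1/√(1 − 0.9845²) = 5.70176
Length contraction: L = L₀/γ = 897.0/5.70176 = 157.3 m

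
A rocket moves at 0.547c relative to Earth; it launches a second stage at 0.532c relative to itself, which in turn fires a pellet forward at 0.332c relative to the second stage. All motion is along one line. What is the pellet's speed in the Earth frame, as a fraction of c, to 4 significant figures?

Compose boost 2: (0.532 + 0.547)/(1 + 0.532×0.547) = 1.079/1.29100 = 0.835784
Compose boost 3: (0.332 + 0.835784)/(1 + 0.332×0.835784) = 1.16778/1.27748 = 0.9141

u ≈ 0.9141c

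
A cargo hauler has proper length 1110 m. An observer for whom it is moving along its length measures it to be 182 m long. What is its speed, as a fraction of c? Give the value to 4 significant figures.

β ≈ 0.9865

γ = L₀/L = 1110/182 = 6.09890
β = √(1 − 1/γ²) = 0.9865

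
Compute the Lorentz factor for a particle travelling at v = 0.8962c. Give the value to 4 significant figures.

γ ≈ 2.254

γ = 1/√(1 − β²) = 1/√(1 − 0.8962²) = 1/√(0.196826) = 2.254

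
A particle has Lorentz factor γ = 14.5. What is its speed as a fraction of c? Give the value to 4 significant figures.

β = √(1 − 1/γ²) = √(1 − 1/14.5²) = √(0.995244) = 0.9976

β ≈ 0.9976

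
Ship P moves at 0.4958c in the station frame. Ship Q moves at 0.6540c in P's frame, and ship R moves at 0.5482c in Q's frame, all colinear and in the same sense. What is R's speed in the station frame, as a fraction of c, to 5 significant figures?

Compose boost 2: (0.6540 + 0.4958)/(1 + 0.6540×0.4958) = 1.1498/1.324253 = 0.8682630
Compose boost 3: (0.5482 + 0.8682630)/(1 + 0.5482×0.8682630) = 1.416463/1.475982 = 0.95968

u ≈ 0.95968c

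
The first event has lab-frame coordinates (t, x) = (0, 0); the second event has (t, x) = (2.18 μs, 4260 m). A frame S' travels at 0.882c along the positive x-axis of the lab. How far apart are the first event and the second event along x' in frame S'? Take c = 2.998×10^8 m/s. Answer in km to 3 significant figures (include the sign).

γ = 1/√(1 − 0.882²) = 2.1220
Δx' = γ(Δx − vΔt) = 2.1220 × (4260 m − 0.882×(2.998×10^8 m/s)×2.18×10^-6 s)
= 2.1220 × (3683.6 m) = 7.82 km

Δx' ≈ 7.82 km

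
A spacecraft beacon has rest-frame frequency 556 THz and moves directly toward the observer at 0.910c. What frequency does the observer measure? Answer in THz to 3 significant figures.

f_obs ≈ 2560 THz

Relativistic Doppler: f_obs = f_src √((1+β)/(1−β))
= 556 × √(1.9100/0.090000) = 556 × 4.6068 = 2560 THz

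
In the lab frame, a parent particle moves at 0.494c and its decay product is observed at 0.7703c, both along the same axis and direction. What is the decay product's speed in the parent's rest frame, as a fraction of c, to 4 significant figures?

Inverse velocity addition: u' = (u − v)/(1 − uv/c²)
= (0.7703 − 0.494)/(1 − 0.7703×0.494) = 0.2763/0.619472 = 0.4460

u' ≈ 0.4460c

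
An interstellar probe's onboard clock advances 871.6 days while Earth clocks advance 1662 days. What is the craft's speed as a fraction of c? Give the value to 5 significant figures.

β ≈ 0.85145

γ = Δt/τ₀ = 1662/871.6 = 1.906838
β = √(1 − 1/γ²) = √(1 − 1/1.906838²) = 0.85145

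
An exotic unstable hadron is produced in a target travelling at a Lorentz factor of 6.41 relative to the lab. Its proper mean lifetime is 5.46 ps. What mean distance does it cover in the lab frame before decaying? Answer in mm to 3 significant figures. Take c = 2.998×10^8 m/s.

β = √(1 − 1/γ²) = √(1 − 1/6.41²) = 0.98776
Dilated lifetime: Δt = γτ₀ = 6.41 × 5.46 ps = 34.999 ps
d = vΔt = 0.98776c × 34.999 ps = 2.9613×10^8 m/s × 3.4999×10^-11 s = 10.4 mm

d ≈ 10.4 mm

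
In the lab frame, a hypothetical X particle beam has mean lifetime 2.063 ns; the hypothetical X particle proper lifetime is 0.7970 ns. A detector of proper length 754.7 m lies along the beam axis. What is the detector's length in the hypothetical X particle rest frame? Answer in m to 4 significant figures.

L ≈ 291.6 m

Time dilation ⇒ γ = Δt/τ₀ = 2.063/0.7970 = 2.58846
Length contraction: L = L₀/γ = 754.7/2.58846 = 291.6 m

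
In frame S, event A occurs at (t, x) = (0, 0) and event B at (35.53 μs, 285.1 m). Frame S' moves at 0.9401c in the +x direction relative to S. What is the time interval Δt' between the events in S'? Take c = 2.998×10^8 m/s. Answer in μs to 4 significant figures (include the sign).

Δt' ≈ 101.6 μs

γ = 1/√(1 − 0.9401²) = 2.93342
Δt' = γ(Δt − vΔx/c²) = 2.93342 × (35.53 μs − 0.9401×285.1 m / (2.998×10^8 m/s))
= 2.93342 × (34.6360 μs) = 101.6 μs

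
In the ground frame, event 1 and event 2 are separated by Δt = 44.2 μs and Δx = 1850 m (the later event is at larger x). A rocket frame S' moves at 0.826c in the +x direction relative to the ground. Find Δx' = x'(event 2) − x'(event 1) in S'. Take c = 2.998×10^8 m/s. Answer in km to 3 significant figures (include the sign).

Δx' ≈ -16.1 km

γ = 1/√(1 − 0.826²) = 1.7741
Δx' = γ(Δx − vΔt) = 1.7741 × (1850 m − 0.826×(2.998×10^8 m/s)×44.2×10^-6 s)
= 1.7741 × (-9095.5 m) = -16.1 km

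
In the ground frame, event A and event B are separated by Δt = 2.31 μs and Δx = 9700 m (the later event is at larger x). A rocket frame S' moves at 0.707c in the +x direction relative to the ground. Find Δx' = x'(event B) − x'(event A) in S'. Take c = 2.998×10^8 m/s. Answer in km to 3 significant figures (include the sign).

γ = 1/√(1 − 0.707²) = 1.4140
Δx' = γ(Δx − vΔt) = 1.4140 × (9700 m − 0.707×(2.998×10^8 m/s)×2.31×10^-6 s)
= 1.4140 × (9210.4 m) = 13.0 km

Δx' ≈ 13.0 km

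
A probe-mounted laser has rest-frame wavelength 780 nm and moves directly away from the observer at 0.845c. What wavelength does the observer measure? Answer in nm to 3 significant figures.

λ_obs ≈ 2690 nm

Relativistic Doppler: λ_obs = λ_src √((1+β)/(1−β))
= 780 × √(1.8450/0.15500) = 780 × 3.4501 = 2690 nm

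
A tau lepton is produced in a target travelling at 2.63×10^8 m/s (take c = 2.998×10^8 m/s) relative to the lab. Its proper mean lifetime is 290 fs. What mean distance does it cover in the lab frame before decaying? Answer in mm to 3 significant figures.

β = v/c = 2.63×10^8 / 2.998×10^8 = 0.87725
γ = 1/√(1 − 0.87725²) = 2.0832
Dilated lifetime: Δt = γτ₀ = 2.0832 × 290 fs = 604.13 fs
d = vΔt = 0.87725c × 604.13 fs = 2.6300×10^8 m/s × 6.0413×10^-13 s = 0.159 mm

d ≈ 0.159 mm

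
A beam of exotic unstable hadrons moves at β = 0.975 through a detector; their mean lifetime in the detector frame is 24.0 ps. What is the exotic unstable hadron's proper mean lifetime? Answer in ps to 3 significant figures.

γ = 1/√(1 − 0.975²) = 4.5004
Proper time: τ₀ = Δt/γ = 24.0/4.5004 = 5.33 ps

τ₀ ≈ 5.33 ps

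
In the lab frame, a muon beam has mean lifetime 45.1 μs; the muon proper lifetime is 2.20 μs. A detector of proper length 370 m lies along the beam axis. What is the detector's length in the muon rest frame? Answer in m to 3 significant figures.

Time dilation ⇒ γ = Δt/τ₀ = 45.1/2.20 = 20.500
Length contraction: L = L₀/γ = 370/20.500 = 18.0 m

L ≈ 18.0 m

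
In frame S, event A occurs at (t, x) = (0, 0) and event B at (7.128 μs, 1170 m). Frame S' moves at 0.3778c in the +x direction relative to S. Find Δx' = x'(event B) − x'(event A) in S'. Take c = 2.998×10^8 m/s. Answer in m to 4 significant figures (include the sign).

Δx' ≈ 391.7 m

γ = 1/√(1 − 0.3778²) = 1.08005
Δx' = γ(Δx − vΔt) = 1.08005 × (1170 m − 0.3778×(2.998×10^8 m/s)×7.128×10^-6 s)
= 1.08005 × (362.651 m) = 391.7 m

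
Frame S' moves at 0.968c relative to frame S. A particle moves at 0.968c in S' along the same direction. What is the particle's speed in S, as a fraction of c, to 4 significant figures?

Relativistic velocity addition: u = (u' + v)/(1 + u'v/c²)
= (0.968 + 0.968)/(1 + 0.968×0.968) = 1.936/1.93702 = 0.9995

u ≈ 0.9995c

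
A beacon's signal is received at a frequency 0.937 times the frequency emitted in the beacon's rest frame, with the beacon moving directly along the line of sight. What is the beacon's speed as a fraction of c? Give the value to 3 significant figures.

β ≈ 0.0650

f_obs/f_src = √((1−β)/(1+β)) = 0.937  ⇒  (1−β)/(1+β) = 0.87797
β = |1 − D²|/(1 + D²) = |1 − 0.87797|/(1 + 0.87797) = 0.0650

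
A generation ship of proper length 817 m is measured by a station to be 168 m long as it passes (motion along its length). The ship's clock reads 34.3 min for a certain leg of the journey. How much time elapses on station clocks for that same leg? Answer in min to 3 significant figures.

Δt ≈ 167 min

Length contraction ⇒ γ = L₀/L = 817/168 = 4.8631
Time dilation: Δt = γτ₀ = 4.8631 × 34.3 min = 167 min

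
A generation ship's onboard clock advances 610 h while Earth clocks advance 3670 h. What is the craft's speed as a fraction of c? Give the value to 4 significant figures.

β ≈ 0.9861

γ = Δt/τ₀ = 3670/610 = 6.01639
β = √(1 − 1/γ²) = √(1 − 1/6.01639²) = 0.9861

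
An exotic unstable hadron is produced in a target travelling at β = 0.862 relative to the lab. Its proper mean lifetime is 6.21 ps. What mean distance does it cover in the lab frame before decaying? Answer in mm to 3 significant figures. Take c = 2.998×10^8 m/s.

γ = 1/√(1 − 0.862²) = 1.9727
Dilated lifetime: Δt = γτ₀ = 1.9727 × 6.21 ps = 12.251 ps
d = vΔt = 0.862c × 12.251 ps = 2.5843×10^8 m/s × 1.2251×10^-11 s = 3.17 mm

d ≈ 3.17 mm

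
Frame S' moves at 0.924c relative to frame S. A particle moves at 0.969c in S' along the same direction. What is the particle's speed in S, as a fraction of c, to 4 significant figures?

Relativistic velocity addition: u = (u' + v)/(1 + u'v/c²)
= (0.969 + 0.924)/(1 + 0.969×0.924) = 1.893/1.89536 = 0.9988

u ≈ 0.9988c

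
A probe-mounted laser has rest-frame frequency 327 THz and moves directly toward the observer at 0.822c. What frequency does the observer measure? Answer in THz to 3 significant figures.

Relativistic Doppler: f_obs = f_src √((1+β)/(1−β))
= 327 × √(1.8220/0.17800) = 327 × 3.1994 = 1050 THz

f_obs ≈ 1050 THz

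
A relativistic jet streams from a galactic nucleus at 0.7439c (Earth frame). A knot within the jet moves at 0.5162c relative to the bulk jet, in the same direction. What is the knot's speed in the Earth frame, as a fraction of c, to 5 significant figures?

u ≈ 0.91048c

Relativistic velocity addition: u = (u' + v)/(1 + u'v/c²)
= (0.5162 + 0.7439)/(1 + 0.5162×0.7439) = 1.2601/1.384001 = 0.91048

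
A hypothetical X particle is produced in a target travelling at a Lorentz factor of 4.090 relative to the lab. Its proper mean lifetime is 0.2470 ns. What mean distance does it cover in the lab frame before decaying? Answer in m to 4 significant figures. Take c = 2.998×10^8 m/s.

d ≈ 0.2937 m

β = √(1 − 1/γ²) = √(1 − 1/4.090²) = 0.969650
Dilated lifetime: Δt = γτ₀ = 4.090 × 0.2470 ns = 1.01023 ns
d = vΔt = 0.969650c × 1.01023 ns = 2.90701×10^8 m/s × 1.01023×10^-9 s = 0.2937 m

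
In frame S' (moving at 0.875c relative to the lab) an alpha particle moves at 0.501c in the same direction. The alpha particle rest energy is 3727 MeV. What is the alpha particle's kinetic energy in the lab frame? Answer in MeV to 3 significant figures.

u_lab = (0.501 + 0.875)/(1 + 0.501×0.875) = 0.956635
γ = 1/√(1 − 0.956635²) = 3.4330
K = (γ − 1)m₀c² = (3.4330 − 1) × 3727 = 2.4330 × 3727 = 9070 MeV

K ≈ 9070 MeV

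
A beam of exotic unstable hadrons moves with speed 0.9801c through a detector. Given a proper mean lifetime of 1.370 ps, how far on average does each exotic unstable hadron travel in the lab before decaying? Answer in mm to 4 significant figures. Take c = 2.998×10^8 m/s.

d ≈ 2.028 mm

γ = 1/√(1 − 0.9801²) = 5.03767
Dilated lifetime: Δt = γτ₀ = 5.03767 × 1.370 ps = 6.90161 ps
d = vΔt = 0.9801c × 6.90161 ps = 2.93834×10^8 m/s × 6.90161×10^-12 s = 2.028 mm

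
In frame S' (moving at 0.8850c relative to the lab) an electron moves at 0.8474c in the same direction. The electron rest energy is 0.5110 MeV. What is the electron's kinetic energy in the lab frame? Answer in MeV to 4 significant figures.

K ≈ 3.106 MeV

u_lab = (0.8474 + 0.8850)/(1 + 0.8474×0.8850) = 0.9899717
γ = 1/√(1 − 0.9899717²) = 7.07886
K = (γ − 1)m₀c² = (7.07886 − 1) × 0.5110 = 6.07886 × 0.5110 = 3.106 MeV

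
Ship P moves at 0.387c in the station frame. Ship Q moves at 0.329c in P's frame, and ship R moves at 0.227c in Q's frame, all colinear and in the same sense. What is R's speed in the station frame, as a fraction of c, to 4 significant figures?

Compose boost 2: (0.329 + 0.387)/(1 + 0.329×0.387) = 0.7160/1.12732 = 0.635133
Compose boost 3: (0.227 + 0.635133)/(1 + 0.227×0.635133) = 0.862133/1.14418 = 0.7535

u ≈ 0.7535c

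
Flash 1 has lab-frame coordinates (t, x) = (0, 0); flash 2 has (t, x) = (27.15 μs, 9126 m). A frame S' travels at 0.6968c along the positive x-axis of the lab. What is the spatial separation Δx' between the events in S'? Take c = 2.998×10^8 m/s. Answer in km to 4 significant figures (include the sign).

γ = 1/√(1 − 0.6968²) = 1.39418
Δx' = γ(Δx − vΔt) = 1.39418 × (9126 m − 0.6968×(2.998×10^8 m/s)×27.15×10^-6 s)
= 1.39418 × (3454.35 m) = 4.816 km

Δx' ≈ 4.816 km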